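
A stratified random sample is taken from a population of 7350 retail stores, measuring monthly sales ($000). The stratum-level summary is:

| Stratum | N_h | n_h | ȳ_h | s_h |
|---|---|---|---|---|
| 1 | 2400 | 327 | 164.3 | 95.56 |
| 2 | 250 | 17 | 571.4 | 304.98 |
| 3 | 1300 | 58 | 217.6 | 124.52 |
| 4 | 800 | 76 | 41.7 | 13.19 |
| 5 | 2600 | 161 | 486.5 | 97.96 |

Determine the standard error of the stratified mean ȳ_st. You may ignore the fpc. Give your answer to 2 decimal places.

V̂(ȳ_st) = Σ W_h² s_h²/n_h, with W_h = N_h/N and N = 7350:
  stratum 1: (2400/7350)²·95.56²/327 = 2.9775
  stratum 2: (250/7350)²·304.98²/17 = 6.32993
  stratum 3: (1300/7350)²·124.52²/58 = 8.363
  stratum 4: (800/7350)²·13.19²/76 = 0.0271195
  stratum 5: (2600/7350)²·97.96²/161 = 7.45837
V̂(ȳ_st) = 25.1559
SE(ȳ_st) = √25.1559 = 5.01557

SE(ȳ_st) ≈ 5.02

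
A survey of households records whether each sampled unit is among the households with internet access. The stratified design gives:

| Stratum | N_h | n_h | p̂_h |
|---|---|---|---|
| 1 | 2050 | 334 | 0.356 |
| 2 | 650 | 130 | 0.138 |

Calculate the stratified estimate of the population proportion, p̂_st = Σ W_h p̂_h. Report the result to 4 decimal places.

p̂_st ≈ 0.3035

N = 2700; stratum weights W_h = N_h/N.
p̂_st = Σ W_h p̂_h = (2050·0.356 + 650·0.138)/2700 = 0.30352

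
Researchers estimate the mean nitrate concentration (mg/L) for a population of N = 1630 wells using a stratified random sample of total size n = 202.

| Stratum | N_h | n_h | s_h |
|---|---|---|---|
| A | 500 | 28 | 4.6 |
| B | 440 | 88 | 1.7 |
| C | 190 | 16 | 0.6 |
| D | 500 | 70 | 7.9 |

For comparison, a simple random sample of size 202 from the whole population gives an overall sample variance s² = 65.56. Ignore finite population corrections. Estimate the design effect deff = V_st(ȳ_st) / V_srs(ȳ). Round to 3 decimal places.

V̂(ȳ_st) = Σ W_h² s_h²/n_h, with W_h = N_h/N and N = 1630:
  stratum A: (500/1630)²·4.6²/28 = 0.0711086
  stratum B: (440/1630)²·1.7²/88 = 0.00239301
  stratum C: (190/1630)²·0.6²/16 = 0.000305713
  stratum D: (500/1630)²·7.9²/70 = 0.0838921
V_st = 0.157699
V_srs = s²/n = 65.56/202 = 0.324554
deff = V_st / V_srs = 0.157699/0.324554 = 0.4859

deff ≈ 0.486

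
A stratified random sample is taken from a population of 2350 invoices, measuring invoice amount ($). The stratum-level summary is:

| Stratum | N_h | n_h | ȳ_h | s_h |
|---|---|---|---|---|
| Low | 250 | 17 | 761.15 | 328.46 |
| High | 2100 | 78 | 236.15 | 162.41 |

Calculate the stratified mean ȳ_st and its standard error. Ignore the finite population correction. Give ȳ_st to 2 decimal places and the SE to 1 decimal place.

ȳ_st = Σ W_h ȳ_h = (250·761.15 + 2100·236.15)/2350 = 292.00106
V̂(ȳ_st) = Σ W_h² s_h²/n_h, with W_h = N_h/N and N = 2350:
  stratum Low: (250/2350)²·328.46²/17 = 71.8225
  stratum High: (2100/2350)²·162.41²/78 = 270.044
V̂(ȳ_st) = 341.866
SE(ȳ_st) = √341.866 = 18.4896

ȳ_st ≈ 292.00, SE ≈ 18.5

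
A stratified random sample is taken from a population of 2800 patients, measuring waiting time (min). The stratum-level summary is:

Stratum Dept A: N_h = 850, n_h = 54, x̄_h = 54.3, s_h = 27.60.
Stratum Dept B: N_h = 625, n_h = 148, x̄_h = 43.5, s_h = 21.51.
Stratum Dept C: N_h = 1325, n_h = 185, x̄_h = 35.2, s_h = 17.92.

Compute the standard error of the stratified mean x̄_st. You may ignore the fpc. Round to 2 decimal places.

V̂(x̄_st) = Σ W_h² s_h²/n_h, with W_h = N_h/N and N = 2800:
  stratum Dept A: (850/2800)²·27.60²/54 = 1.30001
  stratum Dept B: (625/2800)²·21.51²/148 = 0.155763
  stratum Dept C: (1325/2800)²·17.92²/185 = 0.388705
V̂(x̄_st) = 1.84448
SE(x̄_st) = √1.84448 = 1.35811

SE(x̄_st) ≈ 1.36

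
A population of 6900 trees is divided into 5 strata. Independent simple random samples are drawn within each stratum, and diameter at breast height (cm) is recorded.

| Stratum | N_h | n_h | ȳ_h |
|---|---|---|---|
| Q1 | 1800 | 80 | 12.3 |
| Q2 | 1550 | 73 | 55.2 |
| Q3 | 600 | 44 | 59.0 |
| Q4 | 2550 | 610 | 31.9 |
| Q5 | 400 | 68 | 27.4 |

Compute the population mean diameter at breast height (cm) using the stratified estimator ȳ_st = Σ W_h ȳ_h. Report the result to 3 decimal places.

N = Σ N_h = 6900. Stratum weights W_h = N_h/N.
ȳ_st = (1800·12.3 + 1550·55.2 + 600·59.0 + 2550·31.9 + 400·27.4) / 6900 = 34.11667

ȳ_st ≈ 34.117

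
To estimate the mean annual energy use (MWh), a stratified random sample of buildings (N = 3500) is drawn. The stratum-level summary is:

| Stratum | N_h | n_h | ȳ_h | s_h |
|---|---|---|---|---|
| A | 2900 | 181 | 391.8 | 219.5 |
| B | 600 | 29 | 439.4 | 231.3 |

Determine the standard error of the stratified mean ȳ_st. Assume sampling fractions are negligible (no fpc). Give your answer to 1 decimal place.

SE(ȳ_st) ≈ 15.4

V̂(ȳ_st) = Σ W_h² s_h²/n_h, with W_h = N_h/N and N = 3500:
  stratum A: (2900/3500)²·219.5²/181 = 182.747
  stratum B: (600/3500)²·231.3²/29 = 54.215
V̂(ȳ_st) = 236.962
SE(ȳ_st) = √236.962 = 15.3936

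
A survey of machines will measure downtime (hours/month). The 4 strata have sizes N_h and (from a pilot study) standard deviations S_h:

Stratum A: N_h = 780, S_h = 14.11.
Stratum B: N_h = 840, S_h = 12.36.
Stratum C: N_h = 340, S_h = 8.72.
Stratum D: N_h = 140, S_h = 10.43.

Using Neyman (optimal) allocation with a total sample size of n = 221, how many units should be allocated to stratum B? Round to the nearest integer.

89

Neyman allocation: n_h = n · N_h S_h / Σ N_i S_i, with n = 221.
  stratum A: N_h·S_h = 780·14.11 = 11005.80
  stratum B: N_h·S_h = 840·12.36 = 10382.40
  stratum C: N_h·S_h = 340·8.72 = 2964.80
  stratum D: N_h·S_h = 140·10.43 = 1460.20
Σ N_h S_h = 25813.20
n for stratum B = 221·10382.40/25813.20 = 88.889 → 89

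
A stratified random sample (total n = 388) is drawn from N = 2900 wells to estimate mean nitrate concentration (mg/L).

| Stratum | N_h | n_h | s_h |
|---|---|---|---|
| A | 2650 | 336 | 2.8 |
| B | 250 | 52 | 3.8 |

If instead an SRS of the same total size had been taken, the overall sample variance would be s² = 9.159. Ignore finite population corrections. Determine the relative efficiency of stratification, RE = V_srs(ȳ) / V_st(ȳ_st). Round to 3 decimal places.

V̂(ȳ_st) = Σ W_h² s_h²/n_h, with W_h = N_h/N and N = 2900:
  stratum A: (2650/2900)²·2.8²/336 = 0.0194837
  stratum B: (250/2900)²·3.8²/52 = 0.00206371
V_st = 0.0215475
V_srs = s²/n = 9.159/388 = 0.0236057
Relative efficiency = V_srs / V_st = 0.0236057/0.0215475 = 1.0955

RE ≈ 1.096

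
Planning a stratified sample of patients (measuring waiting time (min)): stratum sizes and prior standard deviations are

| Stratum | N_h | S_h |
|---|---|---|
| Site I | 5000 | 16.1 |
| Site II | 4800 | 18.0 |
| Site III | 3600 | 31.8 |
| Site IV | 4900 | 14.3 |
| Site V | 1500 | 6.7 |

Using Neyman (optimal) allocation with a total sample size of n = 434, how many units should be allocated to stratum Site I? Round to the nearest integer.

Neyman allocation: n_h = n · N_h S_h / Σ N_i S_i, with n = 434.
  stratum Site I: N_h·S_h = 5000·16.1 = 80500.00
  stratum Site II: N_h·S_h = 4800·18.0 = 86400.00
  stratum Site III: N_h·S_h = 3600·31.8 = 114480.00
  stratum Site IV: N_h·S_h = 4900·14.3 = 70070.00
  stratum Site V: N_h·S_h = 1500·6.7 = 10050.00
Σ N_h S_h = 361500.00
n for stratum Site I = 434·80500.00/361500.00 = 96.645 → 97

97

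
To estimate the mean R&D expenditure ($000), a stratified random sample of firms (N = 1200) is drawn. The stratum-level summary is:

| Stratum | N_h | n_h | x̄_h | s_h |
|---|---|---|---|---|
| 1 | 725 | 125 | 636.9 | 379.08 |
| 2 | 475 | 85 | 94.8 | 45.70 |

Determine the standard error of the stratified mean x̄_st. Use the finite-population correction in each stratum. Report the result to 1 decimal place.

V̂(x̄_st) = Σ W_h² (1 − n_h/N_h) s_h²/n_h, with W_h = N_h/N and N = 1200:
  stratum 1: (725/1200)²·(1 − 125/725)·379.08²/125 = 347.279
  stratum 2: (475/1200)²·(1 − 85/475)·45.70²/85 = 3.16089
V̂(x̄_st) = 350.44
SE(x̄_st) = √350.44 = 18.72

SE(x̄_st) ≈ 18.7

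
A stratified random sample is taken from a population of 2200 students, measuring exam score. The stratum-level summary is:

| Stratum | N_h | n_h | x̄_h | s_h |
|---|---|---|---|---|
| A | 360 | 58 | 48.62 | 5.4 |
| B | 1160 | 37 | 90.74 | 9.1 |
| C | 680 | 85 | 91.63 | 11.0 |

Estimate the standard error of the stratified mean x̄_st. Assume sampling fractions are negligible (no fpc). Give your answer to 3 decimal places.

SE(x̄_st) ≈ 0.878

V̂(x̄_st) = Σ W_h² s_h²/n_h, with W_h = N_h/N and N = 2200:
  stratum A: (360/2200)²·5.4²/58 = 0.0134623
  stratum B: (1160/2200)²·9.1²/37 = 0.622231
  stratum C: (680/2200)²·11.0²/85 = 0.136
V̂(x̄_st) = 0.771693
SE(x̄_st) = √0.771693 = 0.878461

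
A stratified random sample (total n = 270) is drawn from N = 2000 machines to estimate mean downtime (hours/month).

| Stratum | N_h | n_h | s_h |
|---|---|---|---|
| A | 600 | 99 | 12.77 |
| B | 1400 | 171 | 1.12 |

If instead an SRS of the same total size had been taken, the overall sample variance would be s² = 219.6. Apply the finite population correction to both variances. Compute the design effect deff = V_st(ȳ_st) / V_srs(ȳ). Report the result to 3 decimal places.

V̂(ȳ_st) = Σ W_h² (1 − n_h/N_h) s_h²/n_h, with W_h = N_h/N and N = 2000:
  stratum A: (600/2000)²·(1 − 99/600)·12.77²/99 = 0.123787
  stratum B: (1400/2000)²·(1 − 171/1400)·1.12²/171 = 0.00315544
V_st = 0.126943
V_srs = (1 − 270/2000)·219.6/270 = 0.703533
deff = V_st / V_srs = 0.126943/0.703533 = 0.1804

deff ≈ 0.180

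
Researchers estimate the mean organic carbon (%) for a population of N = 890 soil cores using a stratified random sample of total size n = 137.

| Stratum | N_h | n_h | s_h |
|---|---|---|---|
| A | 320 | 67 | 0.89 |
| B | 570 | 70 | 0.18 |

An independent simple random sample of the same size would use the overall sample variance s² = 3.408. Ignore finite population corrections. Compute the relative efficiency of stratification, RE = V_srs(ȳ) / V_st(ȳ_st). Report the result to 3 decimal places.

RE ≈ 14.478

V̂(ȳ_st) = Σ W_h² s_h²/n_h, with W_h = N_h/N and N = 890:
  stratum A: (320/890)²·0.89²/67 = 0.00152836
  stratum B: (570/890)²·0.18²/70 = 0.000189853
V_st = 0.00171821
V_srs = s²/n = 3.408/137 = 0.0248759
Relative efficiency = V_srs / V_st = 0.0248759/0.00171821 = 14.4778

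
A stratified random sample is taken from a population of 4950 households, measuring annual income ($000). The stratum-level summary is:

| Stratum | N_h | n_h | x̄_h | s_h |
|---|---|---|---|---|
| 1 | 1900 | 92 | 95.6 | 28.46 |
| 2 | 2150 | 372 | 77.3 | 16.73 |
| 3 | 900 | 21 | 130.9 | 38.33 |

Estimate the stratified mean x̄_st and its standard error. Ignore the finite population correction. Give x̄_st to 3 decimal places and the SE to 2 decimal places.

x̄_st = Σ W_h x̄_h = (1900·95.6 + 2150·77.3 + 900·130.9)/4950 = 94.06970
V̂(x̄_st) = Σ W_h² s_h²/n_h, with W_h = N_h/N and N = 4950:
  stratum 1: (1900/4950)²·28.46²/92 = 1.29712
  stratum 2: (2150/4950)²·16.73²/372 = 0.141943
  stratum 3: (900/4950)²·38.33²/21 = 2.31277
V̂(x̄_st) = 3.75183
SE(x̄_st) = √3.75183 = 1.93696

x̄_st ≈ 94.070, SE ≈ 1.94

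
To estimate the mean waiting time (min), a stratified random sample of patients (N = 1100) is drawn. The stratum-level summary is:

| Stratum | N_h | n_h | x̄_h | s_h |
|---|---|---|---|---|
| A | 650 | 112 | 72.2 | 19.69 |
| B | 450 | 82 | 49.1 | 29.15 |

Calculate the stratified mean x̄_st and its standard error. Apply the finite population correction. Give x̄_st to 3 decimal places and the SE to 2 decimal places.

x̄_st ≈ 62.750, SE ≈ 1.56

x̄_st = Σ W_h x̄_h = (650·72.2 + 450·49.1)/1100 = 62.75000
V̂(x̄_st) = Σ W_h² (1 − n_h/N_h) s_h²/n_h, with W_h = N_h/N and N = 1100:
  stratum A: (650/1100)²·(1 − 112/650)·19.69²/112 = 1.00042
  stratum B: (450/1100)²·(1 − 82/450)·29.15²/82 = 1.4182
V̂(x̄_st) = 2.41863
SE(x̄_st) = √2.41863 = 1.55519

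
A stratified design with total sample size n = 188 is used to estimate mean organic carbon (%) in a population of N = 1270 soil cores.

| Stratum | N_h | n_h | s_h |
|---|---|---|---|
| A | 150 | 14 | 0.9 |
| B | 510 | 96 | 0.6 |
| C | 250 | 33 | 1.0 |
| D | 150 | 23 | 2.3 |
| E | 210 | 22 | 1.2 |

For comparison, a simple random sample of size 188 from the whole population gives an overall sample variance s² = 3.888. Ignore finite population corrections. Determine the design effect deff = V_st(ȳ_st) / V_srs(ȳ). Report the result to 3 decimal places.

V̂(ȳ_st) = Σ W_h² s_h²/n_h, with W_h = N_h/N and N = 1270:
  stratum A: (150/1270)²·0.9²/14 = 0.000807109
  stratum B: (510/1270)²·0.6²/96 = 0.000604734
  stratum C: (250/1270)²·1.0²/33 = 0.00117424
  stratum D: (150/1270)²·2.3²/23 = 0.00320851
  stratum E: (210/1270)²·1.2²/22 = 0.00178966
V_st = 0.00758426
V_srs = s²/n = 3.888/188 = 0.0206809
deff = V_st / V_srs = 0.00758426/0.0206809 = 0.3667

deff ≈ 0.367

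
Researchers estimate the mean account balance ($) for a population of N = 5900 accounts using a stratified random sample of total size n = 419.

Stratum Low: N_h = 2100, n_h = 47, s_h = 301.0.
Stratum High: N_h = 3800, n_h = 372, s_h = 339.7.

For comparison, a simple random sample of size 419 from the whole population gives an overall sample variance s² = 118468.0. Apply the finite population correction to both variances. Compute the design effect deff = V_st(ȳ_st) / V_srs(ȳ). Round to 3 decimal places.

deff ≈ 1.351

V̂(ȳ_st) = Σ W_h² (1 − n_h/N_h) s_h²/n_h, with W_h = N_h/N and N = 5900:
  stratum Low: (2100/5900)²·(1 − 47/2100)·301.0²/47 = 238.748
  stratum High: (3800/5900)²·(1 − 372/3800)·339.7²/372 = 116.083
V_st = 354.831
V_srs = (1 − 419/5900)·118468.0/419 = 262.661
deff = V_st / V_srs = 354.831/262.661 = 1.3509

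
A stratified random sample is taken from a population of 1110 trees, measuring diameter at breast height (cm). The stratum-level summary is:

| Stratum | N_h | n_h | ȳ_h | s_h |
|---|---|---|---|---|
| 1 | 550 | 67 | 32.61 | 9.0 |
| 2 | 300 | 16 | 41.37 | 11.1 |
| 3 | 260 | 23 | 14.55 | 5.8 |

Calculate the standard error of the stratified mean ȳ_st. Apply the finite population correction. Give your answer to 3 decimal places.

V̂(ȳ_st) = Σ W_h² (1 − n_h/N_h) s_h²/n_h, with W_h = N_h/N and N = 1110:
  stratum 1: (550/1110)²·(1 − 67/550)·9.0²/67 = 0.26066
  stratum 2: (300/1110)²·(1 − 16/300)·11.1²/16 = 0.5325
  stratum 3: (260/1110)²·(1 − 23/260)·5.8²/23 = 0.0731482
V̂(ȳ_st) = 0.866308
SE(ȳ_st) = √0.866308 = 0.930757

SE(ȳ_st) ≈ 0.931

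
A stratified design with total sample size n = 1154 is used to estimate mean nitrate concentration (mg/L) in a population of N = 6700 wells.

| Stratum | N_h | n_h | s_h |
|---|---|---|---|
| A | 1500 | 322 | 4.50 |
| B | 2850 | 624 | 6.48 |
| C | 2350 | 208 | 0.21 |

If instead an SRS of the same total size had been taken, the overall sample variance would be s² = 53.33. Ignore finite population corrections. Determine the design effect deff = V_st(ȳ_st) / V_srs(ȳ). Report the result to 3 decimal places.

V̂(ȳ_st) = Σ W_h² s_h²/n_h, with W_h = N_h/N and N = 6700:
  stratum A: (1500/6700)²·4.50²/322 = 0.00315212
  stratum B: (2850/6700)²·6.48²/624 = 0.012176
  stratum C: (2350/6700)²·0.21²/208 = 2.60832e-05
V_st = 0.0153542
V_srs = s²/n = 53.33/1154 = 0.0462132
deff = V_st / V_srs = 0.0153542/0.0462132 = 0.3322

deff ≈ 0.332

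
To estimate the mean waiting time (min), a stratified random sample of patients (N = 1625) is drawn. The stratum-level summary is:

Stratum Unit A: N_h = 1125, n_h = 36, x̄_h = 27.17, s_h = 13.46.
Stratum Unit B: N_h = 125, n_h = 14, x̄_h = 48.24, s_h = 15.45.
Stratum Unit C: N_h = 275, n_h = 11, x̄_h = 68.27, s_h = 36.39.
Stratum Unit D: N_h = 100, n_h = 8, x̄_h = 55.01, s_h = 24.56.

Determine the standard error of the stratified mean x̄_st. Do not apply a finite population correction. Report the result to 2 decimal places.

SE(x̄_st) ≈ 2.50

V̂(x̄_st) = Σ W_h² s_h²/n_h, with W_h = N_h/N and N = 1625:
  stratum Unit A: (1125/1625)²·13.46²/36 = 2.41205
  stratum Unit B: (125/1625)²·15.45²/14 = 0.100889
  stratum Unit C: (275/1625)²·36.39²/11 = 3.4477
  stratum Unit D: (100/1625)²·24.56²/8 = 0.285535
V̂(x̄_st) = 6.24618
SE(x̄_st) = √6.24618 = 2.49924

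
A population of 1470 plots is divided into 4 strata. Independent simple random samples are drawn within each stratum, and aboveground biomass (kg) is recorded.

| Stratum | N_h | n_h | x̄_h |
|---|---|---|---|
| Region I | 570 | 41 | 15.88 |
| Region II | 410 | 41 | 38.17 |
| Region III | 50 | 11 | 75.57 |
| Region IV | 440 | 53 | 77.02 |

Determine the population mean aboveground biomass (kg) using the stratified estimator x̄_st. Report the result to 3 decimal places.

N = Σ N_h = 1470. Stratum weights W_h = N_h/N.
x̄_st = (570·15.88 + 410·38.17 + 50·75.57 + 440·77.02) / 1470 = 42.42762

x̄_st ≈ 42.428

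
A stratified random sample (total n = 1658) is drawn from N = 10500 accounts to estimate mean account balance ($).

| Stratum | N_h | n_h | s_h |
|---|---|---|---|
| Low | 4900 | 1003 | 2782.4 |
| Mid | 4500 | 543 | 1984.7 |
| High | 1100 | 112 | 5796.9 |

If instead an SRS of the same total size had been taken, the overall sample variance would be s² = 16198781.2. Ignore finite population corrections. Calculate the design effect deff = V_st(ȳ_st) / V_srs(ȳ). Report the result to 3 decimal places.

V̂(ȳ_st) = Σ W_h² s_h²/n_h, with W_h = N_h/N and N = 10500:
  stratum Low: (4900/10500)²·2782.4²/1003 = 1680.94
  stratum Mid: (4500/10500)²·1984.7²/543 = 1332.41
  stratum High: (1100/10500)²·5796.9²/112 = 3292.91
V_st = 6306.26
V_srs = s²/n = 16198781.2/1658 = 9770.07
deff = V_st / V_srs = 6306.26/9770.07 = 0.6455

deff ≈ 0.645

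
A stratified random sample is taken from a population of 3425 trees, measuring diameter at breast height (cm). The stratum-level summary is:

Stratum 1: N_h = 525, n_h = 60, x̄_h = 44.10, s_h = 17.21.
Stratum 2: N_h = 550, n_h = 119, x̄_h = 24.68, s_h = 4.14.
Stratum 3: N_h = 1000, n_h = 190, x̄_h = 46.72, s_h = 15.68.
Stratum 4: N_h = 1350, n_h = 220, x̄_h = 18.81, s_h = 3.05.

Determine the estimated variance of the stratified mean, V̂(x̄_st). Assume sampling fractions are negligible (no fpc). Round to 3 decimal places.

V̂(x̄_st) ≈ 0.237

V̂(x̄_st) = Σ W_h² s_h²/n_h, with W_h = N_h/N and N = 3425:
  stratum 1: (525/3425)²·17.21²/60 = 0.115987
  stratum 2: (550/3425)²·4.14²/119 = 0.00371414
  stratum 3: (1000/3425)²·15.68²/190 = 0.110311
  stratum 4: (1350/3425)²·3.05²/220 = 0.00656936
V̂(x̄_st) = 0.236581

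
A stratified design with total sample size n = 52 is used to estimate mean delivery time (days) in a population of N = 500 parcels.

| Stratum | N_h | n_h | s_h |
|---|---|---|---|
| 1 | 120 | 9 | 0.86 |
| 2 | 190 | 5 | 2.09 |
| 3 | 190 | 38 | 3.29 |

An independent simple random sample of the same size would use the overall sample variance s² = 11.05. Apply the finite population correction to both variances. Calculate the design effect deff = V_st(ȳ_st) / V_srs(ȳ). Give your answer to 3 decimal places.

V̂(ȳ_st) = Σ W_h² (1 − n_h/N_h) s_h²/n_h, with W_h = N_h/N and N = 500:
  stratum 1: (120/500)²·(1 − 9/120)·0.86²/9 = 0.00437843
  stratum 2: (190/500)²·(1 − 5/190)·2.09²/5 = 0.122831
  stratum 3: (190/500)²·(1 − 38/190)·3.29²/38 = 0.0329053
V_st = 0.160115
V_srs = (1 − 52/500)·11.05/52 = 0.1904
deff = V_st / V_srs = 0.160115/0.1904 = 0.8409

deff ≈ 0.841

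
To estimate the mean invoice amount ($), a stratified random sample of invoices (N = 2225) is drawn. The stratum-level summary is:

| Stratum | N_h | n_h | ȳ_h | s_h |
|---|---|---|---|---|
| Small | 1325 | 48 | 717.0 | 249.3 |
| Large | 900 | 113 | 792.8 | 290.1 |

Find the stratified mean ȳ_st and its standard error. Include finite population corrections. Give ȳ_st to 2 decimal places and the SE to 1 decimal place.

ȳ_st = Σ W_h ȳ_h = (1325·717.0 + 900·792.8)/2225 = 747.66067
V̂(ȳ_st) = Σ W_h² (1 − n_h/N_h) s_h²/n_h, with W_h = N_h/N and N = 2225:
  stratum Small: (1325/2225)²·(1 − 48/1325)·249.3²/48 = 442.537
  stratum Large: (900/2225)²·(1 − 113/900)·290.1²/113 = 106.555
V̂(ȳ_st) = 549.093
SE(ȳ_st) = √549.093 = 23.4327

ȳ_st ≈ 747.66, SE ≈ 23.4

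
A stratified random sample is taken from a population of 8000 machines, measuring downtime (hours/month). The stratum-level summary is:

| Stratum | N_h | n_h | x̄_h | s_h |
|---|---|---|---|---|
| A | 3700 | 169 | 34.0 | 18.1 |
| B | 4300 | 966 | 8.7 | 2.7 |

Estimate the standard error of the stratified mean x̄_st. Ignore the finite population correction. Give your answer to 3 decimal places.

SE(x̄_st) ≈ 0.646

V̂(x̄_st) = Σ W_h² s_h²/n_h, with W_h = N_h/N and N = 8000:
  stratum A: (3700/8000)²·18.1²/169 = 0.414662
  stratum B: (4300/8000)²·2.7²/966 = 0.00218026
V̂(x̄_st) = 0.416842
SE(x̄_st) = √0.416842 = 0.645633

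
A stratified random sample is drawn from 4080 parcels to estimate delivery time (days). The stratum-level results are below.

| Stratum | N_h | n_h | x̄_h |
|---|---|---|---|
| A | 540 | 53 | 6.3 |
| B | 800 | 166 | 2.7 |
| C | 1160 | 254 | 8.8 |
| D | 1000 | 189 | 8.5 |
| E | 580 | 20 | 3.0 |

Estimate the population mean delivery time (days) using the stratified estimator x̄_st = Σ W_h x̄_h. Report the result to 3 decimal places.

N = Σ N_h = 4080. Stratum weights W_h = N_h/N.
x̄_st = (540·6.3 + 800·2.7 + 1160·8.8 + 1000·8.5 + 580·3.0) / 4080 = 6.37500

x̄_st ≈ 6.375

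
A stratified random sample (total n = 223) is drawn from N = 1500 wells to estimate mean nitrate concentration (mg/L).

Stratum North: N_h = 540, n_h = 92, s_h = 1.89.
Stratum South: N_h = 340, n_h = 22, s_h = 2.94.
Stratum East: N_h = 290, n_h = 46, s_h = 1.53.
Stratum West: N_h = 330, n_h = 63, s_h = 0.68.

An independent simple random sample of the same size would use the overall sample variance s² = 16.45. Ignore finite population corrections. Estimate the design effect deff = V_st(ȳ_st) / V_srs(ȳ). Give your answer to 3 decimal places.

V̂(ȳ_st) = Σ W_h² s_h²/n_h, with W_h = N_h/N and N = 1500:
  stratum North: (540/1500)²·1.89²/92 = 0.005032
  stratum South: (340/1500)²·2.94²/22 = 0.0201859
  stratum East: (290/1500)²·1.53²/46 = 0.00190212
  stratum West: (330/1500)²·0.68²/63 = 0.000355241
V_st = 0.0274752
V_srs = s²/n = 16.45/223 = 0.0737668
deff = V_st / V_srs = 0.0274752/0.0737668 = 0.3725

deff ≈ 0.372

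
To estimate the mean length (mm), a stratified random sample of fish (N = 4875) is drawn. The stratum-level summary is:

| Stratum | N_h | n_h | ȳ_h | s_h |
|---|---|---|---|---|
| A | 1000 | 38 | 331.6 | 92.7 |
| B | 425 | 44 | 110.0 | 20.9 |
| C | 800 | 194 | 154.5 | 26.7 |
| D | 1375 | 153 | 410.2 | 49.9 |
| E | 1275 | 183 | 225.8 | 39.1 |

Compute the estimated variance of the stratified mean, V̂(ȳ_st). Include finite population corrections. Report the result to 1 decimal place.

V̂(ȳ_st) ≈ 10.9

V̂(ȳ_st) = Σ W_h² (1 − n_h/N_h) s_h²/n_h, with W_h = N_h/N and N = 4875:
  stratum A: (1000/4875)²·(1 − 38/1000)·92.7²/38 = 9.15381
  stratum B: (425/4875)²·(1 − 44/425)·20.9²/44 = 0.0676401
  stratum C: (800/4875)²·(1 − 194/800)·26.7²/194 = 0.0749608
  stratum D: (1375/4875)²·(1 − 153/1375)·49.9²/153 = 1.15063
  stratum E: (1275/4875)²·(1 − 183/1275)·39.1²/183 = 0.489425
V̂(ȳ_st) = 10.9365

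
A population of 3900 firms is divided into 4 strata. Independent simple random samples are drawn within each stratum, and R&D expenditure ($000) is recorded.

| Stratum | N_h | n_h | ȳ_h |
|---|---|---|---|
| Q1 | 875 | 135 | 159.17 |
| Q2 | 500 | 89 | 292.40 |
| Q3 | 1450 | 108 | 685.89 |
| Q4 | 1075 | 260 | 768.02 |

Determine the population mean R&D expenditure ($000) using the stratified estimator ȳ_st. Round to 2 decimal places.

ȳ_st ≈ 539.91

N = Σ N_h = 3900. Stratum weights W_h = N_h/N.
ȳ_st = (875·159.17 + 500·292.40 + 1450·685.89 + 1075·768.02) / 3900 = 539.9066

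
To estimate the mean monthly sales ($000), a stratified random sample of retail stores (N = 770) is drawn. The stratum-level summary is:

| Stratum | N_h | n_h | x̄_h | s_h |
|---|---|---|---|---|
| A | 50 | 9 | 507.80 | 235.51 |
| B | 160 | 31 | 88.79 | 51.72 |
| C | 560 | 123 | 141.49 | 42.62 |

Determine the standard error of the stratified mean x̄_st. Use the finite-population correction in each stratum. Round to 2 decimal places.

V̂(x̄_st) = Σ W_h² (1 − n_h/N_h) s_h²/n_h, with W_h = N_h/N and N = 770:
  stratum A: (50/770)²·(1 − 9/50)·235.51²/9 = 21.3083
  stratum B: (160/770)²·(1 − 31/160)·51.72²/31 = 3.00389
  stratum C: (560/770)²·(1 − 123/560)·42.62²/123 = 6.09551
V̂(x̄_st) = 30.4077
SE(x̄_st) = √30.4077 = 5.51432

SE(x̄_st) ≈ 5.51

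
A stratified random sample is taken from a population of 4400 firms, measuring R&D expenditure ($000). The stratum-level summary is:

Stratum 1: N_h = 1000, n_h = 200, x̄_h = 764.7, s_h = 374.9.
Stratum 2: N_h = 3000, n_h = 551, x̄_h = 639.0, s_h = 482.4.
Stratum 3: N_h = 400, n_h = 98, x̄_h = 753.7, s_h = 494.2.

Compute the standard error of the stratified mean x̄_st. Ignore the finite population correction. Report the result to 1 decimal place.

V̂(x̄_st) = Σ W_h² s_h²/n_h, with W_h = N_h/N and N = 4400:
  stratum 1: (1000/4400)²·374.9²/200 = 36.2991
  stratum 2: (3000/4400)²·482.4²/551 = 196.336
  stratum 3: (400/4400)²·494.2²/98 = 20.5965
V̂(x̄_st) = 253.232
SE(x̄_st) = √253.232 = 15.9133

SE(x̄_st) ≈ 15.9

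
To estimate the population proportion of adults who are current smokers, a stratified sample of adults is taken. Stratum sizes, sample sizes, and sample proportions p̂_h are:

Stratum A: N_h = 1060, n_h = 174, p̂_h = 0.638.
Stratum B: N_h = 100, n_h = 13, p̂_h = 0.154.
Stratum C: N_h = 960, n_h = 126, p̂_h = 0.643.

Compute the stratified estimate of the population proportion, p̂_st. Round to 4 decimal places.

p̂_st ≈ 0.6174

N = 2120; stratum weights W_h = N_h/N.
p̂_st = Σ W_h p̂_h = (1060·0.638 + 100·0.154 + 960·0.643)/2120 = 0.61743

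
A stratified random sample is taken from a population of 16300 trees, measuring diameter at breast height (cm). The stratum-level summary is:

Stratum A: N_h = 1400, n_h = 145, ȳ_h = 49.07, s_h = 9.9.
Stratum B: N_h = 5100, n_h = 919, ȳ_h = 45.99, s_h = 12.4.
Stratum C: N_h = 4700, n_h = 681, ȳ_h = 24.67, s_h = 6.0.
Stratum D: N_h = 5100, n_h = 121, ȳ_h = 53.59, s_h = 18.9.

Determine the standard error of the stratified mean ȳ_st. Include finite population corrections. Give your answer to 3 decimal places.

V̂(ȳ_st) = Σ W_h² (1 − n_h/N_h) s_h²/n_h, with W_h = N_h/N and N = 16300:
  stratum A: (1400/16300)²·(1 − 145/1400)·9.9²/145 = 0.00446991
  stratum B: (5100/16300)²·(1 − 919/5100)·12.4²/919 = 0.0134277
  stratum C: (4700/16300)²·(1 − 681/4700)·6.0²/681 = 0.00375834
  stratum D: (5100/16300)²·(1 − 121/5100)·18.9²/121 = 0.282147
V̂(ȳ_st) = 0.303803
SE(ȳ_st) = √0.303803 = 0.551183

SE(ȳ_st) ≈ 0.551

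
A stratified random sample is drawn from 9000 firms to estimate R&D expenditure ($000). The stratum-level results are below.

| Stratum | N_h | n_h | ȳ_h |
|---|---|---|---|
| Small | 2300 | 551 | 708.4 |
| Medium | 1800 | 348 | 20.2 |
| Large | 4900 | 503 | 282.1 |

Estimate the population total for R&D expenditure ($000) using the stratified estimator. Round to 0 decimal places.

τ̂_st = Σ N_h ȳ_h = 2300·708.4 + 1800·20.2 + 4900·282.1 = 3047970

τ̂_st ≈ 3047970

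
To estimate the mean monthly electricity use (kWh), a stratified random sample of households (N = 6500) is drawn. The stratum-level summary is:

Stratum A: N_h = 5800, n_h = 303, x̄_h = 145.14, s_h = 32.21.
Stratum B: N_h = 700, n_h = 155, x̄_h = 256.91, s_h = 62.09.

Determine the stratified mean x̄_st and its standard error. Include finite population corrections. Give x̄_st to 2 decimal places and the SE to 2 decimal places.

x̄_st ≈ 157.18, SE ≈ 1.68

x̄_st = Σ W_h x̄_h = (5800·145.14 + 700·256.91)/6500 = 157.17677
V̂(x̄_st) = Σ W_h² (1 − n_h/N_h) s_h²/n_h, with W_h = N_h/N and N = 6500:
  stratum A: (5800/6500)²·(1 − 303/5800)·32.21²/303 = 2.58384
  stratum B: (700/6500)²·(1 − 155/700)·62.09²/155 = 0.224584
V̂(x̄_st) = 2.80843
SE(x̄_st) = √2.80843 = 1.67584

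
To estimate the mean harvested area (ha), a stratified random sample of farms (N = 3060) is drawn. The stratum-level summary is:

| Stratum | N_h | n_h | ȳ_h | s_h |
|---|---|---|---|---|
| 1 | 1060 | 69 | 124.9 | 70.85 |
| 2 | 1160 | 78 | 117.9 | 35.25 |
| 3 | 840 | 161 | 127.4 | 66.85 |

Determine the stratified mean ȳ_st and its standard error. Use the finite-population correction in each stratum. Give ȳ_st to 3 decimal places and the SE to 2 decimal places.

ȳ_st = Σ W_h ȳ_h = (1060·124.9 + 1160·117.9 + 840·127.4)/3060 = 122.93268
V̂(ȳ_st) = Σ W_h² (1 − n_h/N_h) s_h²/n_h, with W_h = N_h/N and N = 3060:
  stratum 1: (1060/3060)²·(1 − 69/1060)·70.85²/69 = 8.16145
  stratum 2: (1160/3060)²·(1 − 78/1160)·35.25²/78 = 2.13534
  stratum 3: (840/3060)²·(1 − 161/840)·66.85²/161 = 1.69076
V̂(ȳ_st) = 11.9875
SE(ȳ_st) = √11.9875 = 3.4623

ȳ_st ≈ 122.933, SE ≈ 3.46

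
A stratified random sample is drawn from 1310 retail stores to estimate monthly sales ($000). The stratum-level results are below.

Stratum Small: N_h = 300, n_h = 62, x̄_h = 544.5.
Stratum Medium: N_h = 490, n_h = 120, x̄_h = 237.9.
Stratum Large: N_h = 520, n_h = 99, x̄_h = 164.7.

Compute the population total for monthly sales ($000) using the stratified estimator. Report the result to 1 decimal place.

τ̂_st ≈ 365565.0

τ̂_st = Σ N_h x̄_h = 300·544.5 + 490·237.9 + 520·164.7 = 365565.0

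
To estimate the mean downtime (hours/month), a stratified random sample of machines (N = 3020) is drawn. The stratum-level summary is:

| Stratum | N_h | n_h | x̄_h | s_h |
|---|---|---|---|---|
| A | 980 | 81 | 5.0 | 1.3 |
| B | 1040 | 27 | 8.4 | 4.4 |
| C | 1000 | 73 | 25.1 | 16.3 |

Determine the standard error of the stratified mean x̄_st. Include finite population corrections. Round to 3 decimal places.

SE(x̄_st) ≈ 0.674

V̂(x̄_st) = Σ W_h² (1 − n_h/N_h) s_h²/n_h, with W_h = N_h/N and N = 3020:
  stratum A: (980/3020)²·(1 − 81/980)·1.3²/81 = 0.00201546
  stratum B: (1040/3020)²·(1 − 27/1040)·4.4²/27 = 0.0828267
  stratum C: (1000/3020)²·(1 − 73/1000)·16.3²/73 = 0.369929
V̂(x̄_st) = 0.454771
SE(x̄_st) = √0.454771 = 0.674367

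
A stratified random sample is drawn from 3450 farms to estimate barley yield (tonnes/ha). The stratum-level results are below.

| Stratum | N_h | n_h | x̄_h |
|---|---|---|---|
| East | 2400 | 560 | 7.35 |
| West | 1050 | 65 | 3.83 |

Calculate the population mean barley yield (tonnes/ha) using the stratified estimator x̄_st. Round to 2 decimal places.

x̄_st ≈ 6.28

N = Σ N_h = 3450. Stratum weights W_h = N_h/N.
x̄_st = (2400·7.35 + 1050·3.83) / 3450 = 6.2787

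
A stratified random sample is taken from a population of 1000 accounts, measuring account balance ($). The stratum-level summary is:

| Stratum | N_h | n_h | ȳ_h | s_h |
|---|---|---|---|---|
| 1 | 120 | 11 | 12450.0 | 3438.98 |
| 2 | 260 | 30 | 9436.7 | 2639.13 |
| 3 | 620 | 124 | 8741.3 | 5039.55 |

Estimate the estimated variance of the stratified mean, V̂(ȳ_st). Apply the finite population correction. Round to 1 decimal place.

V̂(ȳ_st) ≈ 90931.2

V̂(ȳ_st) = Σ W_h² (1 − n_h/N_h) s_h²/n_h, with W_h = N_h/N and N = 1000:
  stratum 1: (120/1000)²·(1 − 11/120)·3438.98²/11 = 14062.9
  stratum 2: (260/1000)²·(1 − 30/260)·2639.13²/30 = 13883.6
  stratum 3: (620/1000)²·(1 − 124/620)·5039.55²/124 = 62984.7
V̂(ȳ_st) = 90931.2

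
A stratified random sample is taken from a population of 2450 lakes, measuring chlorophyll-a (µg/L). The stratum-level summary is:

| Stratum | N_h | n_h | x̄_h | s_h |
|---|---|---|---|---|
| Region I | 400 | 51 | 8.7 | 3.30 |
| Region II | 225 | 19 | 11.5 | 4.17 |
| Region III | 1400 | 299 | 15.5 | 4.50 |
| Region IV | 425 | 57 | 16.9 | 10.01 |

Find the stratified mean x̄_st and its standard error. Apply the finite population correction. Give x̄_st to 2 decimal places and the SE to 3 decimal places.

x̄_st = Σ W_h x̄_h = (400·8.7 + 225·11.5 + 1400·15.5 + 425·16.9)/2450 = 14.26531
V̂(x̄_st) = Σ W_h² (1 − n_h/N_h) s_h²/n_h, with W_h = N_h/N and N = 2450:
  stratum Region I: (400/2450)²·(1 − 51/400)·3.30²/51 = 0.00496605
  stratum Region II: (225/2450)²·(1 − 19/225)·4.17²/19 = 0.00706702
  stratum Region III: (1400/2450)²·(1 − 299/1400)·4.50²/299 = 0.0173915
  stratum Region IV: (425/2450)²·(1 − 57/425)·10.01²/57 = 0.0458034
V̂(x̄_st) = 0.075228
SE(x̄_st) = √0.075228 = 0.274277

x̄_st ≈ 14.27, SE ≈ 0.274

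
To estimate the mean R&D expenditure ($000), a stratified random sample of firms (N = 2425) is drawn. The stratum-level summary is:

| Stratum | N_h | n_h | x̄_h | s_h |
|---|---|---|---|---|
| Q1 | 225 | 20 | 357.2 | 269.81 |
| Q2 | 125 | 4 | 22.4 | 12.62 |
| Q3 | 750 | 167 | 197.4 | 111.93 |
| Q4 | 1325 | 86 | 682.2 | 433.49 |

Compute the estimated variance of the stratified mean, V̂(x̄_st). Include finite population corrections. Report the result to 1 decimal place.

V̂(x̄_st) ≈ 644.2

V̂(x̄_st) = Σ W_h² (1 − n_h/N_h) s_h²/n_h, with W_h = N_h/N and N = 2425:
  stratum Q1: (225/2425)²·(1 − 20/225)·269.81²/20 = 28.5495
  stratum Q2: (125/2425)²·(1 − 4/125)·12.62²/4 = 0.102407
  stratum Q3: (750/2425)²·(1 − 167/750)·111.93²/167 = 5.57806
  stratum Q4: (1325/2425)²·(1 − 86/1325)·433.49²/86 = 609.991
V̂(x̄_st) = 644.221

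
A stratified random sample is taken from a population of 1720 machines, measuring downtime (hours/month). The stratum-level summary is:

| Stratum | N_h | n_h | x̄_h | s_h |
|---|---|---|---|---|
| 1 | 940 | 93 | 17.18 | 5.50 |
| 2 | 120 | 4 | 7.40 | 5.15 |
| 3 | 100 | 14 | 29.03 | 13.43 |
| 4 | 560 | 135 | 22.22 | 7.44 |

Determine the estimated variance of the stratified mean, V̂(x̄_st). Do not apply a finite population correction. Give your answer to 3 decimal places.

V̂(x̄_st) ≈ 0.216

V̂(x̄_st) = Σ W_h² s_h²/n_h, with W_h = N_h/N and N = 1720:
  stratum 1: (940/1720)²·5.50²/93 = 0.0971497
  stratum 2: (120/1720)²·5.15²/4 = 0.0322745
  stratum 3: (100/1720)²·13.43²/14 = 0.0435479
  stratum 4: (560/1720)²·7.44²/135 = 0.0434642
V̂(x̄_st) = 0.216436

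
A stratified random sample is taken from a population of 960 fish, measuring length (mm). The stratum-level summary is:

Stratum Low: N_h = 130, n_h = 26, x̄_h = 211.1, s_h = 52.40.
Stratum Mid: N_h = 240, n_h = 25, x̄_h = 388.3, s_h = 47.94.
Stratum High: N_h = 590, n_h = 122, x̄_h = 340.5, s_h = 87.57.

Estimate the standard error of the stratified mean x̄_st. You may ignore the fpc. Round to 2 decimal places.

SE(x̄_st) ≈ 5.61

V̂(x̄_st) = Σ W_h² s_h²/n_h, with W_h = N_h/N and N = 960:
  stratum Low: (130/960)²·52.40²/26 = 1.93657
  stratum Mid: (240/960)²·47.94²/25 = 5.74561
  stratum High: (590/960)²·87.57²/122 = 23.7417
V̂(x̄_st) = 31.4239
SE(x̄_st) = √31.4239 = 5.6057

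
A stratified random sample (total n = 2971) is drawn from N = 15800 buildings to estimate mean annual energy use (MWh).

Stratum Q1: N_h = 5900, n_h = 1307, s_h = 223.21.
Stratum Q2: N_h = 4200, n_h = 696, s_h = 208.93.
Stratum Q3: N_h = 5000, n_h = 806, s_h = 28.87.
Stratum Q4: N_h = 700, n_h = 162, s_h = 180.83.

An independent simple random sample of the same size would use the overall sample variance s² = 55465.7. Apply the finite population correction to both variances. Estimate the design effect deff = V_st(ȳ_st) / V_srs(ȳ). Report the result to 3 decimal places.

deff ≈ 0.543

V̂(ȳ_st) = Σ W_h² (1 − n_h/N_h) s_h²/n_h, with W_h = N_h/N and N = 15800:
  stratum Q1: (5900/15800)²·(1 − 1307/5900)·223.21²/1307 = 4.13796
  stratum Q2: (4200/15800)²·(1 − 696/4200)·208.93²/696 = 3.69736
  stratum Q3: (5000/15800)²·(1 − 806/5000)·28.87²/806 = 0.0868646
  stratum Q4: (700/15800)²·(1 − 162/700)·180.83²/162 = 0.304503
V_st = 8.22668
V_srs = (1 − 2971/15800)·55465.7/2971 = 15.1585
deff = V_st / V_srs = 8.22668/15.1585 = 0.5427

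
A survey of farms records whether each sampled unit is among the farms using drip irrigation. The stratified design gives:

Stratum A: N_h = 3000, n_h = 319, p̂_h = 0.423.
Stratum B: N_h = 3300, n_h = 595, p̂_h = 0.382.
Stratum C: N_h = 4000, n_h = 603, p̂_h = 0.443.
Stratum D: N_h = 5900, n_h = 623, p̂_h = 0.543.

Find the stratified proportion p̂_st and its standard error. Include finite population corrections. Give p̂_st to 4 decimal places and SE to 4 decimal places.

N = 16200; stratum weights W_h = N_h/N.
p̂_st = Σ W_h p̂_h = (3000·0.423 + 3300·0.382 + 4000·0.443 + 5900·0.543)/16200 = 0.46329
V̂(p̂_st) = Σ W_h² (1 − n_h/N_h) p̂_h(1−p̂_h)/(n_h−1):
  stratum A: (3000/16200)²·(1 − 319/3000)·0.423·0.577/318 = 2.35222e-05
  stratum B: (3300/16200)²·(1 − 595/3300)·0.382·0.618/594 = 1.35181e-05
  stratum C: (4000/16200)²·(1 − 603/4000)·0.443·0.557/602 = 2.12221e-05
  stratum D: (5900/16200)²·(1 − 623/5900)·0.543·0.457/622 = 4.73298e-05
V̂(p̂_st) = 0.000105592; SE = √V̂ = 0.0102758

p̂_st ≈ 0.4633, SE ≈ 0.0103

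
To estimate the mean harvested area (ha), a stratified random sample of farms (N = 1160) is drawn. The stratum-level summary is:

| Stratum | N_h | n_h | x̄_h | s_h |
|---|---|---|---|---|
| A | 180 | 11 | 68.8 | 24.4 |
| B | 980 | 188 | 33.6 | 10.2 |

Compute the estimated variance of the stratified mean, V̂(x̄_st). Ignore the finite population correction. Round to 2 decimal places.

V̂(x̄_st) = Σ W_h² s_h²/n_h, with W_h = N_h/N and N = 1160:
  stratum A: (180/1160)²·24.4²/11 = 1.30321
  stratum B: (980/1160)²·10.2²/188 = 0.394983
V̂(x̄_st) = 1.6982

V̂(x̄_st) ≈ 1.70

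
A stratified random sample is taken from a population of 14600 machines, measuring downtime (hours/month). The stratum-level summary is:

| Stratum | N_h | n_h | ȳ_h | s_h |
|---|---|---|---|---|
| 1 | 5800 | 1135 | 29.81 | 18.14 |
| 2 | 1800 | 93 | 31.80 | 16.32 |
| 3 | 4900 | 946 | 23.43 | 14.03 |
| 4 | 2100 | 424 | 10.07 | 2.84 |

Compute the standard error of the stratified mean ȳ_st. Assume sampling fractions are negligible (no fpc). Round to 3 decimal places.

V̂(ȳ_st) = Σ W_h² s_h²/n_h, with W_h = N_h/N and N = 14600:
  stratum 1: (5800/14600)²·18.14²/1135 = 0.045754
  stratum 2: (1800/14600)²·16.32²/93 = 0.0435308
  stratum 3: (4900/14600)²·14.03²/946 = 0.0234375
  stratum 4: (2100/14600)²·2.84²/424 = 0.000393553
V̂(ȳ_st) = 0.113116
SE(ȳ_st) = √0.113116 = 0.336327

SE(ȳ_st) ≈ 0.336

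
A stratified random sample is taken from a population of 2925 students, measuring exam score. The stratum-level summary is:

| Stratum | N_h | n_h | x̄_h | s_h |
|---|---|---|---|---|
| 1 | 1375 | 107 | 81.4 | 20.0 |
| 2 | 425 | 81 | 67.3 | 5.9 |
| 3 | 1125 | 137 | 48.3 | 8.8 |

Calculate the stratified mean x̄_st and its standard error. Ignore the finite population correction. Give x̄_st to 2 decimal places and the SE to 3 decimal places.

x̄_st = Σ W_h x̄_h = (1375·81.4 + 425·67.3 + 1125·48.3)/2925 = 66.62051
V̂(x̄_st) = Σ W_h² s_h²/n_h, with W_h = N_h/N and N = 2925:
  stratum 1: (1375/2925)²·20.0²/107 = 0.826095
  stratum 2: (425/2925)²·5.9²/81 = 0.00907288
  stratum 3: (1125/2925)²·8.8²/137 = 0.0836177
V̂(x̄_st) = 0.918785
SE(x̄_st) = √0.918785 = 0.958533

x̄_st ≈ 66.62, SE ≈ 0.959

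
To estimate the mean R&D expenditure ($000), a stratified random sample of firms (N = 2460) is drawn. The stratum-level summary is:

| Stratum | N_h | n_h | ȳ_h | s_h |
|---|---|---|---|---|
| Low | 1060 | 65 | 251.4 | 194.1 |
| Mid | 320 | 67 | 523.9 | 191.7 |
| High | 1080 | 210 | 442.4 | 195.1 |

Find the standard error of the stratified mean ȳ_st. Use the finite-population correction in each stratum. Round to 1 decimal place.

SE(ȳ_st) ≈ 11.7

V̂(ȳ_st) = Σ W_h² (1 − n_h/N_h) s_h²/n_h, with W_h = N_h/N and N = 2460:
  stratum Low: (1060/2460)²·(1 − 65/1060)·194.1²/65 = 101.017
  stratum Mid: (320/2460)²·(1 − 67/320)·191.7²/67 = 7.33786
  stratum High: (1080/2460)²·(1 − 210/1080)·195.1²/210 = 28.1428
V̂(ȳ_st) = 136.498
SE(ȳ_st) = √136.498 = 11.6832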